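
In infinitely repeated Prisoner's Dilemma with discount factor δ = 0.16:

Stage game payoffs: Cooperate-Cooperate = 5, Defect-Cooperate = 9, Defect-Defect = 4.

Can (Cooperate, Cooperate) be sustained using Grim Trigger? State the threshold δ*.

δ* = 0.8; since δ = 0.16 < 0.8, cooperation cannot be sustained

Work:
For Grim Trigger:
Cooperate forever: 5/(1-δ)
Defect then punished: 9 + 4·δ/(1-δ)
Need: 5/(1-δ) ≥ 9 + 4·δ/(1-δ)
Solving: δ ≥ (T-R)/(T-P) = (9-5)/(9-4) = 0.8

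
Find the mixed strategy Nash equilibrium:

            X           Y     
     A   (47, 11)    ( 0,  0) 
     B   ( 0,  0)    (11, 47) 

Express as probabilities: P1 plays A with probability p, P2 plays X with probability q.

p = 0.8103, q = 0.1897

Work:
Find probabilities that make opponent indifferent:
P2 chooses q to make P1 indifferent between A and B
P1 chooses p to make P2 indifferent between X and Y
Mixed NE: P1 plays (A: 0.8103, B: 0.1897), P2 plays (X: 0.1897, Y: 0.8103)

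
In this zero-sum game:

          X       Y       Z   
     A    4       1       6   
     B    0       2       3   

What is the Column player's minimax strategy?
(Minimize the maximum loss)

Column should play Y, value = 2

Work:
Column player minimizes Row's maximum payoff:
Column X: max payoff to Row = 4
Column Y: max payoff to Row = 2
Column Z: max payoff to Row = 6
Minimum is 2, achieved by column Y.
Minimax strategy: Y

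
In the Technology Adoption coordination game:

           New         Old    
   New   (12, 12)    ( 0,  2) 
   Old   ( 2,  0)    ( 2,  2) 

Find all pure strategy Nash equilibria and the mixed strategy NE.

Pure NE: (New, New) and (Old, Old); Mixed NE: p = 0.1667, q = 0.1667

Work:
Check pure NE:
(New, New): (12, 12) - no unilateral deviation beneficial
(Old, Old): (2, 2) - no unilateral deviation beneficial
Mixed NE: P1 plays New with p = 0.1667, P2 plays New with q = 0.1667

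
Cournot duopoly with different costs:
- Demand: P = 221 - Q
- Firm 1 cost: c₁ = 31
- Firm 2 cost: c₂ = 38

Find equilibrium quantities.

q₁* = 65.67, q₂* = 58.67

Work:
Reaction: q₁ = (221 - 31 - q₂)/2
Reaction: q₂ = (221 - 38 - q₁)/2
Solve simultaneously:
q₁* = (221 - 2×31 + 38)/3 = 65.67
q₂* = (221 - 2×38 + 31)/3 = 58.67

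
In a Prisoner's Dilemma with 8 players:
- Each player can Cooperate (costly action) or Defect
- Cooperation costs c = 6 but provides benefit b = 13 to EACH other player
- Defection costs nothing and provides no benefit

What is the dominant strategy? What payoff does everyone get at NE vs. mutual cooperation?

Dominant: Defect; NE payoff = 0; Coop payoff = 85

Work:
Defect dominates (saves cost c = 6, benefit to others is external)
NE: All defect → everyone gets 0
If all cooperate: each receives (7)×13 - 6 = 85
Social dilemma: 85 > 0 but NE gives 0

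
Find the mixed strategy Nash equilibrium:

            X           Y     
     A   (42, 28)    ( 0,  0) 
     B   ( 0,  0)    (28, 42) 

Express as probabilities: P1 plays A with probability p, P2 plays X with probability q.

p = 0.6, q = 0.4

Work:
Find probabilities that make opponent indifferent:
P2 chooses q to make P1 indifferent between A and B
P1 chooses p to make P2 indifferent between X and Y
Mixed NE: P1 plays (A: 0.6, B: 0.4), P2 plays (X: 0.4, Y: 0.6)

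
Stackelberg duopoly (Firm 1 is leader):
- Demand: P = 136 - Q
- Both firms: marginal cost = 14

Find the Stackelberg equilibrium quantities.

q₁* (leader) = 61.0, q₂* (follower) = 30.5

Work:
Follower's reaction: q₂ = (a - c - q₁)/2
Leader substitutes: π₁ = q₁·(a - q₁ - (a-c-q₁)/2 - c)
FOC: q₁* = (136 - 14)/2 = 61.00
Then: q₂* = (136 - 14 - 61.0)/2 = 30.50
Leader has first-mover advantage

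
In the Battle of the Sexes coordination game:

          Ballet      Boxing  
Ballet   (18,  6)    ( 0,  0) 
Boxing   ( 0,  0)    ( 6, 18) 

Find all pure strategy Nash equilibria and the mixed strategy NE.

Pure NE: (Ballet, Ballet) and (Boxing, Boxing); Mixed NE: p = 0.75, q = 0.25

Work:
Check pure NE:
(Ballet, Ballet): (18, 6) - no unilateral deviation beneficial
(Boxing, Boxing): (6, 18) - no unilateral deviation beneficial
Mixed NE: P1 plays Ballet with p = 0.75, P2 plays Ballet with q = 0.25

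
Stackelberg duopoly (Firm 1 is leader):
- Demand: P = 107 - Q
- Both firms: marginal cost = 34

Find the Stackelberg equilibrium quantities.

q₁* (leader) = 36.5, q₂* (follower) = 18.25

Work:
Follower's reaction: q₂ = (a - c - q₁)/2
Leader substitutes: π₁ = q₁·(a - q₁ - (a-c-q₁)/2 - c)
FOC: q₁* = (107 - 34)/2 = 36.50
Then: q₂* = (107 - 34 - 36.5)/2 = 18.25
Leader has first-mover advantage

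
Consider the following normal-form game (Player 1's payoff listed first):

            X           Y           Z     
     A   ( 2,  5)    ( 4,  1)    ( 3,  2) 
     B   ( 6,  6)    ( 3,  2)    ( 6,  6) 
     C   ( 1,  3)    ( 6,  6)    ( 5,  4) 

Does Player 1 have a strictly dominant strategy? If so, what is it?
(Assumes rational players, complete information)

No strictly dominant strategy exists for Player 1

Work:
A strategy strictly dominates another if it gives a strictly higher payoff against every opponent action. Compare each pair of P1's strategies column-by-column:
  A vs B: [2 vs 6, 4 vs 3, 3 vs 6] → A does not strictly dominate B (column X: 2 ≤ 6)
  A vs C: [2 vs 1, 4 vs 6, 3 vs 5] → A does not strictly dominate C (column Y: 4 ≤ 6)
  B vs A: [6 vs 2, 3 vs 4, 6 vs 3] → B does not strictly dominate A (column Y: 3 ≤ 4)
  B vs C: [6 vs 1, 3 vs 6, 6 vs 5] → B does not strictly dominate C (column Y: 3 ≤ 6)
  C vs A: [1 vs 2, 6 vs 4, 5 vs 3] → C does not strictly dominate A (column X: 1 ≤ 2)
  C vs B: [1 vs 6, 6 vs 3, 5 vs 6] → C does not strictly dominate B (column X: 1 ≤ 6)
No single strategy strictly dominates all others → no strictly dominant strategy.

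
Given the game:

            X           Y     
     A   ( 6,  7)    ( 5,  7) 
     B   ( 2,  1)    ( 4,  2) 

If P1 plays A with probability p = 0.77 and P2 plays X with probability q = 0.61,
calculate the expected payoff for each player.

E[P1] = 4.9591, E[P2] = 5.7097

Work:
E[P1] = p·q·π₁(A,X) + p·(1-q)·π₁(A,Y) + (1-p)·q·π₁(B,X) + (1-p)·(1-q)·π₁(B,Y)
= 0.77·0.61·6 + 0.77·0.39·5 + 0.23·0.61·2 + 0.23·0.39·4
= 4.9591

E[P2] = 5.7097 (similar calculation)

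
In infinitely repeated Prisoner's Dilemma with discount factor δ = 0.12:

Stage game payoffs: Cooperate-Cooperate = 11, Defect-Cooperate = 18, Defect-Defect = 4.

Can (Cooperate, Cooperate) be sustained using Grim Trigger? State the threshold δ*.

δ* = 0.5; since δ = 0.12 < 0.5, cooperation cannot be sustained

Work:
For Grim Trigger:
Cooperate forever: 11/(1-δ)
Defect then punished: 18 + 4·δ/(1-δ)
Need: 11/(1-δ) ≥ 18 + 4·δ/(1-δ)
Solving: δ ≥ (T-R)/(T-P) = (18-11)/(18-4) = 0.5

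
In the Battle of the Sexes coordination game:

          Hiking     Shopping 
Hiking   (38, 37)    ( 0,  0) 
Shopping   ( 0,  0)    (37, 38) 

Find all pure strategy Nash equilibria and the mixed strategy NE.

Pure NE: (Hiking, Hiking) and (Shopping, Shopping); Mixed NE: p = 0.5067, q = 0.4933

Work:
Check pure NE:
(Hiking, Hiking): (38, 37) - no unilateral deviation beneficial
(Shopping, Shopping): (37, 38) - no unilateral deviation beneficial
Mixed NE: P1 plays Hiking with p = 0.5067, P2 plays Hiking with q = 0.4933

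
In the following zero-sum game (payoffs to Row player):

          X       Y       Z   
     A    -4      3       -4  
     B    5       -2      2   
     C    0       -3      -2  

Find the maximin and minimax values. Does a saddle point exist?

Maximin = -2, Minimax = 2, Saddle: False

Work:
Row minimums: [-4, -2, -3] → maximin = -2
Column maximums: [5, 3, 2] → minimax = 2
No saddle point (maximin ≠ minimax). Mixed strategy needed.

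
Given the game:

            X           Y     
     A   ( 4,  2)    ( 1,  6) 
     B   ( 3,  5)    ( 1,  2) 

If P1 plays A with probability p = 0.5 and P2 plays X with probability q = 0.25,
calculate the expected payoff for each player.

E[P1] = 1.625, E[P2] = 3.875

Work:
E[P1] = p·q·π₁(A,X) + p·(1-q)·π₁(A,Y) + (1-p)·q·π₁(B,X) + (1-p)·(1-q)·π₁(B,Y)
= 0.5·0.25·4 + 0.5·0.75·1 + 0.5·0.25·3 + 0.5·0.75·1
= 1.625

E[P2] = 3.875 (similar calculation)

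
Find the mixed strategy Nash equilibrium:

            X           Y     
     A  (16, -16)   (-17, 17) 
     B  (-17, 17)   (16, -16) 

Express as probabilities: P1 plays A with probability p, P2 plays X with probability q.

p = 0.5, q = 0.5

Work:
Find probabilities that make opponent indifferent:
P2 chooses q to make P1 indifferent between A and B
P1 chooses p to make P2 indifferent between X and Y
Mixed NE: P1 plays (A: 0.5, B: 0.5), P2 plays (X: 0.5, Y: 0.5)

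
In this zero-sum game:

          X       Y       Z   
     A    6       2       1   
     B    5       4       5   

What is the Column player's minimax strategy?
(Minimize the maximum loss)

Column should play Y, value = 4

Work:
Column player minimizes Row's maximum payoff:
Column X: max payoff to Row = 6
Column Y: max payoff to Row = 4
Column Z: max payoff to Row = 5
Minimum is 4, achieved by column Y.
Minimax strategy: Y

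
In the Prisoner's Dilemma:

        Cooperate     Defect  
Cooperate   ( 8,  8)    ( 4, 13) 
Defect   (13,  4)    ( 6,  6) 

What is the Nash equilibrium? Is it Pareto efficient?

(Defect, Defect) is NE; not Pareto efficient

Work:
Defect dominates Cooperate for both players:
If P2 cooperates: Defect (13) > Cooperate (8)
If P2 defects: Defect (6) > Cooperate (4)
NE: (Defect, Defect) with payoff (6, 6)
But (Cooperate, Cooperate) = (8, 8) Pareto dominates (6, 6)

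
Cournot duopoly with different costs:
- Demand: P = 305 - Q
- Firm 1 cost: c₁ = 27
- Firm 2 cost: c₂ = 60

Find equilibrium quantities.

q₁* = 103.67, q₂* = 70.67

Work:
Reaction: q₁ = (305 - 27 - q₂)/2
Reaction: q₂ = (305 - 60 - q₁)/2
Solve simultaneously:
q₁* = (305 - 2×27 + 60)/3 = 103.67
q₂* = (305 - 2×60 + 27)/3 = 70.67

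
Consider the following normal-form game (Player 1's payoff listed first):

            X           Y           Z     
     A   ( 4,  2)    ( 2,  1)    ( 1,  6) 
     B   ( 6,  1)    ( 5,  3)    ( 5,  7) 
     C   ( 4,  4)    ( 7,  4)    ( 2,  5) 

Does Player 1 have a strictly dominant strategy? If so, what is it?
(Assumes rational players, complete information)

No strictly dominant strategy exists for Player 1

Work:
A strategy strictly dominates another if it gives a strictly higher payoff against every opponent action. Compare each pair of P1's strategies column-by-column:
  A vs B: [4 vs 6, 2 vs 5, 1 vs 5] → A does not strictly dominate B (column X: 4 ≤ 6)
  A vs C: [4 vs 4, 2 vs 7, 1 vs 2] → A does not strictly dominate C (column X: 4 ≤ 4)
  B vs A: [6 vs 4, 5 vs 2, 5 vs 1] → B strictly dominates A
  B vs C: [6 vs 4, 5 vs 7, 5 vs 2] → B does not strictly dominate C (column Y: 5 ≤ 7)
  C vs A: [4 vs 4, 7 vs 2, 2 vs 1] → C does not strictly dominate A (column X: 4 ≤ 4)
  C vs B: [4 vs 6, 7 vs 5, 2 vs 5] → C does not strictly dominate B (column X: 4 ≤ 6)
No single strategy strictly dominates all others → no strictly dominant strategy.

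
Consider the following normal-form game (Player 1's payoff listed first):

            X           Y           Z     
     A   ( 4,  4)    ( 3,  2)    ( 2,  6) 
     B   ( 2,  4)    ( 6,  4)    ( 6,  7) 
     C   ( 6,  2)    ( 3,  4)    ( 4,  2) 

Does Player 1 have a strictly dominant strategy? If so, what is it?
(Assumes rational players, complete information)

No strictly dominant strategy exists for Player 1

Work:
A strategy strictly dominates another if it gives a strictly higher payoff against every opponent action. Compare each pair of P1's strategies column-by-column:
  A vs B: [4 vs 2, 3 vs 6, 2 vs 6] → A does not strictly dominate B (column Y: 3 ≤ 6)
  A vs C: [4 vs 6, 3 vs 3, 2 vs 4] → A does not strictly dominate C (column X: 4 ≤ 6)
  B vs A: [2 vs 4, 6 vs 3, 6 vs 2] → B does not strictly dominate A (column X: 2 ≤ 4)
  B vs C: [2 vs 6, 6 vs 3, 6 vs 4] → B does not strictly dominate C (column X: 2 ≤ 6)
  C vs A: [6 vs 4, 3 vs 3, 4 vs 2] → C does not strictly dominate A (column Y: 3 ≤ 3)
  C vs B: [6 vs 2, 3 vs 6, 4 vs 6] → C does not strictly dominate B (column Y: 3 ≤ 6)
No single strategy strictly dominates all others → no strictly dominant strategy.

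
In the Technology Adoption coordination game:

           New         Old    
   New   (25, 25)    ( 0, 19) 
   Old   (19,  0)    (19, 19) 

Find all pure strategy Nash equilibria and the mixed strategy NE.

Pure NE: (New, New) and (Old, Old); Mixed NE: p = 0.76, q = 0.76

Work:
Check pure NE:
(New, New): (25, 25) - no unilateral deviation beneficial
(Old, Old): (19, 19) - no unilateral deviation beneficial
Mixed NE: P1 plays New with p = 0.76, P2 plays New with q = 0.76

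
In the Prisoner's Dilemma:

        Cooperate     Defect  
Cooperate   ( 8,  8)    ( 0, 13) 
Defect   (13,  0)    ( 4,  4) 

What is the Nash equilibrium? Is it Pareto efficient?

(Defect, Defect) is NE; not Pareto efficient

Work:
Defect dominates Cooperate for both players:
If P2 cooperates: Defect (13) > Cooperate (8)
If P2 defects: Defect (4) > Cooperate (0)
NE: (Defect, Defect) with payoff (4, 4)
But (Cooperate, Cooperate) = (8, 8) Pareto dominates (4, 4)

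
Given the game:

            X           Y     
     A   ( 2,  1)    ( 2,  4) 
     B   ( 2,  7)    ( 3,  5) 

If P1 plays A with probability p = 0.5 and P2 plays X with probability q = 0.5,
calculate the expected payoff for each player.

E[P1] = 2.25, E[P2] = 4.25

Work:
E[P1] = p·q·π₁(A,X) + p·(1-q)·π₁(A,Y) + (1-p)·q·π₁(B,X) + (1-p)·(1-q)·π₁(B,Y)
= 0.5·0.5·2 + 0.5·0.5·2 + 0.5·0.5·2 + 0.5·0.5·3
= 2.25

E[P2] = 4.25 (similar calculation)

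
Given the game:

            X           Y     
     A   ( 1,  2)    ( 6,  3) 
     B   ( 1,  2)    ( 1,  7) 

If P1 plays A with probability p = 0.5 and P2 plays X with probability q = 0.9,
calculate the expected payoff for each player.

E[P1] = 1.25, E[P2] = 2.3

Work:
E[P1] = p·q·π₁(A,X) + p·(1-q)·π₁(A,Y) + (1-p)·q·π₁(B,X) + (1-p)·(1-q)·π₁(B,Y)
= 0.5·0.9·1 + 0.5·0.1·6 + 0.5·0.9·1 + 0.5·0.1·1
= 1.25

E[P2] = 2.3 (similar calculation)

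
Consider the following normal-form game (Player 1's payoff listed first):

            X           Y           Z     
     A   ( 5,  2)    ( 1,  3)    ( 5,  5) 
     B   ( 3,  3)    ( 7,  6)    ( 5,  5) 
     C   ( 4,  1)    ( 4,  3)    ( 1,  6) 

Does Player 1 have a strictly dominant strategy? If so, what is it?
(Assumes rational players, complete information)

No strictly dominant strategy exists for Player 1

Work:
A strategy strictly dominates another if it gives a strictly higher payoff against every opponent action. Compare each pair of P1's strategies column-by-column:
  A vs B: [5 vs 3, 1 vs 7, 5 vs 5] → A does not strictly dominate B (column Y: 1 ≤ 7)
  A vs C: [5 vs 4, 1 vs 4, 5 vs 1] → A does not strictly dominate C (column Y: 1 ≤ 4)
  B vs A: [3 vs 5, 7 vs 1, 5 vs 5] → B does not strictly dominate A (column X: 3 ≤ 5)
  B vs C: [3 vs 4, 7 vs 4, 5 vs 1] → B does not strictly dominate C (column X: 3 ≤ 4)
  C vs A: [4 vs 5, 4 vs 1, 1 vs 5] → C does not strictly dominate A (column X: 4 ≤ 5)
  C vs B: [4 vs 3, 4 vs 7, 1 vs 5] → C does not strictly dominate B (column Y: 4 ≤ 7)
No single strategy strictly dominates all others → no strictly dominant strategy.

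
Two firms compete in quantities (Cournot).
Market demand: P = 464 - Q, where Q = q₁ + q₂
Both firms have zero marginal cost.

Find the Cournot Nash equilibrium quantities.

q₁* = q₂* = 154.67; P* = 154.67

Work:
Profit: π_i = P·q_i = (a - q_i - q_j)·q_i
FOC: ∂π_i/∂q_i = a - 2q_i - q_j = 0
Reaction function: q_i = (464 - q_j)/2
Symmetry: q* = 464/3 = 154.67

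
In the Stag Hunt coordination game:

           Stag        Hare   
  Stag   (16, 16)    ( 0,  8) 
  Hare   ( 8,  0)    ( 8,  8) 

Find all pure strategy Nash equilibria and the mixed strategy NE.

Pure NE: (Stag, Stag) and (Hare, Hare); Mixed NE: p = 0.5, q = 0.5

Work:
Check pure NE:
(Stag, Stag): (16, 16) - no unilateral deviation beneficial
(Hare, Hare): (8, 8) - no unilateral deviation beneficial
Mixed NE: P1 plays Stag with p = 0.5, P2 plays Stag with q = 0.5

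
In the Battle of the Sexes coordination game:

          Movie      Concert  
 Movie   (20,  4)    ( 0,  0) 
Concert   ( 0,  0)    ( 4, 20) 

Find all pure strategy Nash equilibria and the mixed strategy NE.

Pure NE: (Movie, Movie) and (Concert, Concert); Mixed NE: p = 0.8333, q = 0.1667

Work:
Check pure NE:
(Movie, Movie): (20, 4) - no unilateral deviation beneficial
(Concert, Concert): (4, 20) - no unilateral deviation beneficial
Mixed NE: P1 plays Movie with p = 0.8333, P2 plays Movie with q = 0.1667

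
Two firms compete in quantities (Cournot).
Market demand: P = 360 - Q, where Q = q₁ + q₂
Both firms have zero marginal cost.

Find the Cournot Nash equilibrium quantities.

q₁* = q₂* = 120.0; P* = 120.0

Work:
Profit: π_i = P·q_i = (a - q_i - q_j)·q_i
FOC: ∂π_i/∂q_i = a - 2q_i - q_j = 0
Reaction function: q_i = (360 - q_j)/2
Symmetry: q* = 360/3 = 120.0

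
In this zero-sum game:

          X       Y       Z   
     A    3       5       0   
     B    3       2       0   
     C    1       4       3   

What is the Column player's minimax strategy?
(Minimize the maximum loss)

Column should play X or Z (all achieve the minimum), value = 3

Work:
Column player minimizes Row's maximum payoff:
Column X: max payoff to Row = 3
Column Y: max payoff to Row = 5
Column Z: max payoff to Row = 3
Minimum is 3, achieved by columns X, Z (tied).
Each of X or Z is a minimax strategy.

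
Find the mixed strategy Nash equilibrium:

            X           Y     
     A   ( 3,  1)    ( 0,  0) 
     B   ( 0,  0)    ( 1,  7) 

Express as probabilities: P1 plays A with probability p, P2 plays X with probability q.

p = 0.875, q = 0.25

Work:
Find probabilities that make opponent indifferent:
P2 chooses q to make P1 indifferent between A and B
P1 chooses p to make P2 indifferent between X and Y
Mixed NE: P1 plays (A: 0.875, B: 0.125), P2 plays (X: 0.25, Y: 0.75)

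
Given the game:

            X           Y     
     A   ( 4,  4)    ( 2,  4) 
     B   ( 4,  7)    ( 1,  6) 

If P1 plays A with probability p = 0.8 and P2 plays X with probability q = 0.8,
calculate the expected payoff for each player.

E[P1] = 3.56, E[P2] = 4.56

Work:
E[P1] = p·q·π₁(A,X) + p·(1-q)·π₁(A,Y) + (1-p)·q·π₁(B,X) + (1-p)·(1-q)·π₁(B,Y)
= 0.8·0.8·4 + 0.8·0.2·2 + 0.2·0.8·4 + 0.2·0.2·1
= 3.56

E[P2] = 4.56 (similar calculation)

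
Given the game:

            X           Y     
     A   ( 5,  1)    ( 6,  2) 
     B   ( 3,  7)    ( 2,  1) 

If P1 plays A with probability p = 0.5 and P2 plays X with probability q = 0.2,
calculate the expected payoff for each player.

E[P1] = 4.0, E[P2] = 2.0

Work:
E[P1] = p·q·π₁(A,X) + p·(1-q)·π₁(A,Y) + (1-p)·q·π₁(B,X) + (1-p)·(1-q)·π₁(B,Y)
= 0.5·0.2·5 + 0.5·0.8·6 + 0.5·0.2·3 + 0.5·0.8·2
= 4.0

E[P2] = 2.0 (similar calculation)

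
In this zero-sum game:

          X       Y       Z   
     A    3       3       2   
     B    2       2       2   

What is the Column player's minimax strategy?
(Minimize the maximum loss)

Column should play Z, value = 2

Work:
Column player minimizes Row's maximum payoff:
Column X: max payoff to Row = 3
Column Y: max payoff to Row = 3
Column Z: max payoff to Row = 2
Minimum is 2, achieved by column Z.
Minimax strategy: Z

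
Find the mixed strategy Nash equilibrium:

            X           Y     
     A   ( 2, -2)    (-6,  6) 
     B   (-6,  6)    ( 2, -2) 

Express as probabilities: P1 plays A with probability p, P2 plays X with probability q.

p = 0.5, q = 0.5

Work:
Find probabilities that make opponent indifferent:
P2 chooses q to make P1 indifferent between A and B
P1 chooses p to make P2 indifferent between X and Y
Mixed NE: P1 plays (A: 0.5, B: 0.5), P2 plays (X: 0.5, Y: 0.5)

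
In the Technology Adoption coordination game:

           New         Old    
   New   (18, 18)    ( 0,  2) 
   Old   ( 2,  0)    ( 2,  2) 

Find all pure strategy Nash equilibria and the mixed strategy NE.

Pure NE: (New, New) and (Old, Old); Mixed NE: p = 0.1111, q = 0.1111

Work:
Check pure NE:
(New, New): (18, 18) - no unilateral deviation beneficial
(Old, Old): (2, 2) - no unilateral deviation beneficial
Mixed NE: P1 plays New with p = 0.1111, P2 plays New with q = 0.1111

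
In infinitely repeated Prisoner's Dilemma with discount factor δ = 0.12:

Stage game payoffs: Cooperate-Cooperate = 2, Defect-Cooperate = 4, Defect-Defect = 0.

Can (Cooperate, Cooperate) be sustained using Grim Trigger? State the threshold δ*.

δ* = 0.5; since δ = 0.12 < 0.5, cooperation cannot be sustained

Work:
For Grim Trigger:
Cooperate forever: 2/(1-δ)
Defect then punished: 4 + 0·δ/(1-δ)
Need: 2/(1-δ) ≥ 4 + 0·δ/(1-δ)
Solving: δ ≥ (T-R)/(T-P) = (4-2)/(4-0) = 0.5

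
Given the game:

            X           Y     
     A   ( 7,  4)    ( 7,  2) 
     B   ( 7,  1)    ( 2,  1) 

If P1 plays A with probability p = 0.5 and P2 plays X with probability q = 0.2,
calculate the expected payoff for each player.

E[P1] = 5.0, E[P2] = 1.7

Work:
E[P1] = p·q·π₁(A,X) + p·(1-q)·π₁(A,Y) + (1-p)·q·π₁(B,X) + (1-p)·(1-q)·π₁(B,Y)
= 0.5·0.2·7 + 0.5·0.8·7 + 0.5·0.2·7 + 0.5·0.8·2
= 5.0

E[P2] = 1.7 (similar calculation)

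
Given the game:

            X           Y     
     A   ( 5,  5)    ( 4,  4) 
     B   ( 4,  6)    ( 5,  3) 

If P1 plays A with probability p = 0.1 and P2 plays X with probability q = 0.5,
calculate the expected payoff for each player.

E[P1] = 4.5, E[P2] = 4.5

Work:
E[P1] = p·q·π₁(A,X) + p·(1-q)·π₁(A,Y) + (1-p)·q·π₁(B,X) + (1-p)·(1-q)·π₁(B,Y)
= 0.1·0.5·5 + 0.1·0.5·4 + 0.9·0.5·4 + 0.9·0.5·5
= 4.5

E[P2] = 4.5 (similar calculation)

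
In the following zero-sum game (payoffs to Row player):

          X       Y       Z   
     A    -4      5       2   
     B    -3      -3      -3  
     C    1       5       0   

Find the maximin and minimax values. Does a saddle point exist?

Maximin = 0, Minimax = 1, Saddle: False

Work:
Row minimums: [-4, -3, 0] → maximin = 0
Column maximums: [1, 5, 2] → minimax = 1
No saddle point (maximin ≠ minimax). Mixed strategy needed.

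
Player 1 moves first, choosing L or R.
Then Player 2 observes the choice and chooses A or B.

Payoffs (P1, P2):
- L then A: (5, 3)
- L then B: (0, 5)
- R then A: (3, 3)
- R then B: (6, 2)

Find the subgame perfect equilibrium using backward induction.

P1 plays R, P2 plays B after L and A after R; Payoff (3, 3)

Work:
Backward induction:
After L: P2 chooses B → P1 gets 0
After R: P2 chooses A → P1 gets 3
P1 chooses R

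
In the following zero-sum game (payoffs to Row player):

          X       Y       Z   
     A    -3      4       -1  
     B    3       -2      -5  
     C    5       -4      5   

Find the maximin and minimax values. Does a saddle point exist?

Maximin = -3, Minimax = 4, Saddle: False

Work:
Row minimums: [-3, -5, -4] → maximin = -3
Column maximums: [5, 4, 5] → minimax = 4
No saddle point (maximin ≠ minimax). Mixed strategy needed.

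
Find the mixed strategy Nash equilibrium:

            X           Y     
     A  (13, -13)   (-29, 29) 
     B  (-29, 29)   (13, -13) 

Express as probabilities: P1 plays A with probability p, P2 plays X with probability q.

p = 0.5, q = 0.5

Work:
Find probabilities that make opponent indifferent:
P2 chooses q to make P1 indifferent between A and B
P1 chooses p to make P2 indifferent between X and Y
Mixed NE: P1 plays (A: 0.5, B: 0.5), P2 plays (X: 0.5, Y: 0.5)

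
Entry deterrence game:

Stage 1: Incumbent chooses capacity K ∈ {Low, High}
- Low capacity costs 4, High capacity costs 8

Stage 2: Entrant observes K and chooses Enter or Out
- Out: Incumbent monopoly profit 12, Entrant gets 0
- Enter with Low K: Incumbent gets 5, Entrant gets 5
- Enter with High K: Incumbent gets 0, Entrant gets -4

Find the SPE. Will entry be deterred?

SPE: (High, Enter|Low, Out|High); Entry deterred. Incumbent net profit = 4

Work:
After Low K: Entrant enters (5 > 0)
After High K: Entrant stays out (-4 < 0)
Incumbent: Low → 5−4=1, High → 12−8=4
Incumbent chooses High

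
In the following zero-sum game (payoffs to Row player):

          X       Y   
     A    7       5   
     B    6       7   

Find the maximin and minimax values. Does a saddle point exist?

Maximin = 6, Minimax = 7, Saddle: False

Work:
Row minimums: [5, 6] → maximin = 6
Column maximums: [7, 7] → minimax = 7
No saddle point (maximin ≠ minimax). Mixed strategy needed.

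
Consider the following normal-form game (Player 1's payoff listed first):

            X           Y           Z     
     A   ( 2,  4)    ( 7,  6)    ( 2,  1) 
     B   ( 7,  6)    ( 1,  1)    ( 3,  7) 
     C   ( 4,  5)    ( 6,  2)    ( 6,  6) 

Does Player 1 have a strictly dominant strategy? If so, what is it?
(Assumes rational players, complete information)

No strictly dominant strategy exists for Player 1

Work:
A strategy strictly dominates another if it gives a strictly higher payoff against every opponent action. Compare each pair of P1's strategies column-by-column:
  A vs B: [2 vs 7, 7 vs 1, 2 vs 3] → A does not strictly dominate B (column X: 2 ≤ 7)
  A vs C: [2 vs 4, 7 vs 6, 2 vs 6] → A does not strictly dominate C (column X: 2 ≤ 4)
  B vs A: [7 vs 2, 1 vs 7, 3 vs 2] → B does not strictly dominate A (column Y: 1 ≤ 7)
  B vs C: [7 vs 4, 1 vs 6, 3 vs 6] → B does not strictly dominate C (column Y: 1 ≤ 6)
  C vs A: [4 vs 2, 6 vs 7, 6 vs 2] → C does not strictly dominate A (column Y: 6 ≤ 7)
  C vs B: [4 vs 7, 6 vs 1, 6 vs 3] → C does not strictly dominate B (column X: 4 ≤ 7)
No single strategy strictly dominates all others → no strictly dominant strategy.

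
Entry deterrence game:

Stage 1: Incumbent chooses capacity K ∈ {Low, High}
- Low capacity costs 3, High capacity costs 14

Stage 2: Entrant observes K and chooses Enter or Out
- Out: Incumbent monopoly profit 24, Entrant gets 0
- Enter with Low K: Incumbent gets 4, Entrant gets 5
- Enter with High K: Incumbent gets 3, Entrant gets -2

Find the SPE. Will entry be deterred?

SPE: (High, Enter|Low, Out|High); Entry deterred. Incumbent net profit = 10

Work:
After Low K: Entrant enters (5 > 0)
After High K: Entrant stays out (-2 < 0)
Incumbent: Low → 4−3=1, High → 24−14=10
Incumbent chooses High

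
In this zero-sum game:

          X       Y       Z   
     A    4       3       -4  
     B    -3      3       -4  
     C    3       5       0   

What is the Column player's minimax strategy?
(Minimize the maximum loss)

Column should play Z, value = 0

Work:
Column player minimizes Row's maximum payoff:
Column X: max payoff to Row = 4
Column Y: max payoff to Row = 5
Column Z: max payoff to Row = 0
Minimum is 0, achieved by column Z.
Minimax strategy: Z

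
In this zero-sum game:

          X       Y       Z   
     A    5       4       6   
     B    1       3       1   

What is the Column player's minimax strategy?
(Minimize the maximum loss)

Column should play Y, value = 4

Work:
Column player minimizes Row's maximum payoff:
Column X: max payoff to Row = 5
Column Y: max payoff to Row = 4
Column Z: max payoff to Row = 6
Minimum is 4, achieved by column Y.
Minimax strategy: Y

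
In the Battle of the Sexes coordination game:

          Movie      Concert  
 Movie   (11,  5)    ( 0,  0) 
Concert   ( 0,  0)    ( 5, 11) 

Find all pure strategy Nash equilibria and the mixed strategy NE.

Pure NE: (Movie, Movie) and (Concert, Concert); Mixed NE: p = 0.6875, q = 0.3125

Work:
Check pure NE:
(Movie, Movie): (11, 5) - no unilateral deviation beneficial
(Concert, Concert): (5, 11) - no unilateral deviation beneficial
Mixed NE: P1 plays Movie with p = 0.6875, P2 plays Movie with q = 0.3125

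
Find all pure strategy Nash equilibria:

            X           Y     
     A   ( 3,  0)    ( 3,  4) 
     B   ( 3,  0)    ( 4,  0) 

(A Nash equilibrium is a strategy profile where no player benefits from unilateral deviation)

Nash equilibrium: (B, X), (B, Y)

Work:
Best responses:
  P1 vs X: payoffs [3, 3] → best response A/B (payoff 3)
  P1 vs Y: payoffs [3, 4] → best response B (payoff 4)
  P2 vs A: payoffs [0, 4] → best response Y (payoff 4)
  P2 vs B: payoffs [0, 0] → best response X/Y (payoff 0)
Mutual best responses: (B,X), (B,Y) → Nash equilibria.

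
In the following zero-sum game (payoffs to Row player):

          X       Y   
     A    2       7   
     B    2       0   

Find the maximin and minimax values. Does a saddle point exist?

Maximin = 2, Minimax = 2, Saddle: True

Work:
Row minimums: [2, 0] → maximin = 2
Column maximums: [2, 7] → minimax = 2
Saddle point exists! Game value = 2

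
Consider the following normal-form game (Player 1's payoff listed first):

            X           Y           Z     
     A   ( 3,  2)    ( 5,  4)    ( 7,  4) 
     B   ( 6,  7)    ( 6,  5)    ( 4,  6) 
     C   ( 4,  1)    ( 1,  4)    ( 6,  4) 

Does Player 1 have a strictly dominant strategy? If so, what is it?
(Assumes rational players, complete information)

No strictly dominant strategy exists for Player 1

Work:
A strategy strictly dominates another if it gives a strictly higher payoff against every opponent action. Compare each pair of P1's strategies column-by-column:
  A vs B: [3 vs 6, 5 vs 6, 7 vs 4] → A does not strictly dominate B (column X: 3 ≤ 6)
  A vs C: [3 vs 4, 5 vs 1, 7 vs 6] → A does not strictly dominate C (column X: 3 ≤ 4)
  B vs A: [6 vs 3, 6 vs 5, 4 vs 7] → B does not strictly dominate A (column Z: 4 ≤ 7)
  B vs C: [6 vs 4, 6 vs 1, 4 vs 6] → B does not strictly dominate C (column Z: 4 ≤ 6)
  C vs A: [4 vs 3, 1 vs 5, 6 vs 7] → C does not strictly dominate A (column Y: 1 ≤ 5)
  C vs B: [4 vs 6, 1 vs 6, 6 vs 4] → C does not strictly dominate B (column X: 4 ≤ 6)
No single strategy strictly dominates all others → no strictly dominant strategy.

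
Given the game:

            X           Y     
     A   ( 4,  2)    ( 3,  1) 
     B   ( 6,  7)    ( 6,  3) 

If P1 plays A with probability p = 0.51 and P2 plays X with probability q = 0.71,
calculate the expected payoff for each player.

E[P1] = 4.8321, E[P2] = 3.7337

Work:
E[P1] = p·q·π₁(A,X) + p·(1-q)·π₁(A,Y) + (1-p)·q·π₁(B,X) + (1-p)·(1-q)·π₁(B,Y)
= 0.51·0.71·4 + 0.51·0.29·3 + 0.49·0.71·6 + 0.49·0.29·6
= 4.8321

E[P2] = 3.7337 (similar calculation)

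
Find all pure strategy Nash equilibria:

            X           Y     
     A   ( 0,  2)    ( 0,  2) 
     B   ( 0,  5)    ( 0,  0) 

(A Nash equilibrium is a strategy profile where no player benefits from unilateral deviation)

Nash equilibrium: (A, X), (A, Y), (B, X)

Work:
Best responses:
  P1 vs X: payoffs [0, 0] → best response A/B (payoff 0)
  P1 vs Y: payoffs [0, 0] → best response A/B (payoff 0)
  P2 vs A: payoffs [2, 2] → best response X/Y (payoff 2)
  P2 vs B: payoffs [5, 0] → best response X (payoff 5)
Mutual best responses: (A,X), (A,Y), (B,X) → Nash equilibria.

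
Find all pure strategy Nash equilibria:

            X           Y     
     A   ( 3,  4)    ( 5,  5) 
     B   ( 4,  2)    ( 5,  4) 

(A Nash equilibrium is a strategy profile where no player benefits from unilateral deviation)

Nash equilibrium: (A, Y), (B, Y)

Work:
Best responses:
  P1 vs X: payoffs [3, 4] → best response B (payoff 4)
  P1 vs Y: payoffs [5, 5] → best response A/B (payoff 5)
  P2 vs A: payoffs [4, 5] → best response Y (payoff 5)
  P2 vs B: payoffs [2, 4] → best response Y (payoff 4)
Mutual best responses: (A,Y), (B,Y) → Nash equilibria.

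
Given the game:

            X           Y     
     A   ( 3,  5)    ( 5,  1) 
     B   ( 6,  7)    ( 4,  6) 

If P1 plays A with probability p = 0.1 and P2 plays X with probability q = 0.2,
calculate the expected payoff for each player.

E[P1] = 4.42, E[P2] = 5.76

Work:
E[P1] = p·q·π₁(A,X) + p·(1-q)·π₁(A,Y) + (1-p)·q·π₁(B,X) + (1-p)·(1-q)·π₁(B,Y)
= 0.1·0.2·3 + 0.1·0.8·5 + 0.9·0.2·6 + 0.9·0.8·4
= 4.42

E[P2] = 5.76 (similar calculation)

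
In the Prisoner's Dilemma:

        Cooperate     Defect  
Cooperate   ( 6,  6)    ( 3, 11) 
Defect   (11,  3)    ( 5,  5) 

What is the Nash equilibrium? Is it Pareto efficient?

(Defect, Defect) is NE; not Pareto efficient

Work:
Defect dominates Cooperate for both players:
If P2 cooperates: Defect (11) > Cooperate (6)
If P2 defects: Defect (5) > Cooperate (3)
NE: (Defect, Defect) with payoff (5, 5)
But (Cooperate, Cooperate) = (6, 6) Pareto dominates (5, 5)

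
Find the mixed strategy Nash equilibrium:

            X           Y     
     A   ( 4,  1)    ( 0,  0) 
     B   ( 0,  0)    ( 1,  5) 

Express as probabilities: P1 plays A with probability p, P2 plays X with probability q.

p = 0.8333, q = 0.2

Work:
Find probabilities that make opponent indifferent:
P2 chooses q to make P1 indifferent between A and B
P1 chooses p to make P2 indifferent between X and Y
Mixed NE: P1 plays (A: 0.8333, B: 0.1667), P2 plays (X: 0.2, Y: 0.8)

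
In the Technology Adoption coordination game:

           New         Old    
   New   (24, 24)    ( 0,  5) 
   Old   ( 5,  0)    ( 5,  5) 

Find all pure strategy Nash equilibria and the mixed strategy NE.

Pure NE: (New, New) and (Old, Old); Mixed NE: p = 0.2083, q = 0.2083

Work:
Check pure NE:
(New, New): (24, 24) - no unilateral deviation beneficial
(Old, Old): (5, 5) - no unilateral deviation beneficial
Mixed NE: P1 plays New with p = 0.2083, P2 plays New with q = 0.2083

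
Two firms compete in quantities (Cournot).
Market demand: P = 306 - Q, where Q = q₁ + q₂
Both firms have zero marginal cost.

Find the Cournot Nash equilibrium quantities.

q₁* = q₂* = 102.0; P* = 102.0

Work:
Profit: π_i = P·q_i = (a - q_i - q_j)·q_i
FOC: ∂π_i/∂q_i = a - 2q_i - q_j = 0
Reaction function: q_i = (306 - q_j)/2
Symmetry: q* = 306/3 = 102.0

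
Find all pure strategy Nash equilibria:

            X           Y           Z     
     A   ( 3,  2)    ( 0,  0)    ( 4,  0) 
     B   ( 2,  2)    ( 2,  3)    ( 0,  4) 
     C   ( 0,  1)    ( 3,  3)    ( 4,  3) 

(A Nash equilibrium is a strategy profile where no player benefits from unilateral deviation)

Nash equilibrium: (A, X), (C, Y), (C, Z)

Work:
Best responses:
  P1 vs X: payoffs [3, 2, 0] → best response A (payoff 3)
  P1 vs Y: payoffs [0, 2, 3] → best response C (payoff 3)
  P1 vs Z: payoffs [4, 0, 4] → best response A/C (payoff 4)
  P2 vs A: payoffs [2, 0, 0] → best response X (payoff 2)
  P2 vs B: payoffs [2, 3, 4] → best response Z (payoff 4)
  P2 vs C: payoffs [1, 3, 3] → best response Y/Z (payoff 3)
Mutual best responses: (A,X), (C,Y), (C,Z) → Nash equilibria.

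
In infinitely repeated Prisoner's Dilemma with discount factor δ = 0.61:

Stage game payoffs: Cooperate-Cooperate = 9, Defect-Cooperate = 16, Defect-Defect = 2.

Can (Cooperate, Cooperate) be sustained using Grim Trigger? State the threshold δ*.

δ* = 0.5; since δ = 0.61 ≥ 0.5, cooperation can be sustained

Work:
For Grim Trigger:
Cooperate forever: 9/(1-δ)
Defect then punished: 16 + 2·δ/(1-δ)
Need: 9/(1-δ) ≥ 16 + 2·δ/(1-δ)
Solving: δ ≥ (T-R)/(T-P) = (16-9)/(16-2) = 0.5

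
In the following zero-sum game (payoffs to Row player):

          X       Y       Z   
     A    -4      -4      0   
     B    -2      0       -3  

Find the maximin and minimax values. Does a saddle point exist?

Maximin = -3, Minimax = -2, Saddle: False

Work:
Row minimums: [-4, -3] → maximin = -3
Column maximums: [-2, 0, 0] → minimax = -2
No saddle point (maximin ≠ minimax). Mixed strategy needed.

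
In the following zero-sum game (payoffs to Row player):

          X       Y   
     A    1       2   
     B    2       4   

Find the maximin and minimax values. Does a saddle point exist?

Maximin = 2, Minimax = 2, Saddle: True

Work:
Row minimums: [1, 2] → maximin = 2
Column maximums: [2, 4] → minimax = 2
Saddle point exists! Game value = 2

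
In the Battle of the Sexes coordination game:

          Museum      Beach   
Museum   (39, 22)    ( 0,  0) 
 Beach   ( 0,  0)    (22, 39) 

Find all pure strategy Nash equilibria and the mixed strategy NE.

Pure NE: (Museum, Museum) and (Beach, Beach); Mixed NE: p = 0.6393, q = 0.3607

Work:
Check pure NE:
(Museum, Museum): (39, 22) - no unilateral deviation beneficial
(Beach, Beach): (22, 39) - no unilateral deviation beneficial
Mixed NE: P1 plays Museum with p = 0.6393, P2 plays Museum with q = 0.3607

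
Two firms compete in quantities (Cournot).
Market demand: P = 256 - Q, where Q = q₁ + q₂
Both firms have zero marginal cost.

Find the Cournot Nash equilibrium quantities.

q₁* = q₂* = 85.33; P* = 85.33

Work:
Profit: π_i = P·q_i = (a - q_i - q_j)·q_i
FOC: ∂π_i/∂q_i = a - 2q_i - q_j = 0
Reaction function: q_i = (256 - q_j)/2
Symmetry: q* = 256/3 = 85.33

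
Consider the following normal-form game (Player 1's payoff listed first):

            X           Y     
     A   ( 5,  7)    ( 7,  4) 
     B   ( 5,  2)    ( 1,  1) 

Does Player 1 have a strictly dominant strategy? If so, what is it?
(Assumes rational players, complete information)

No strictly dominant strategy exists for Player 1

Work:
A strategy strictly dominates another if it gives a strictly higher payoff against every opponent action. Compare each pair of P1's strategies column-by-column:
  A vs B: [5 vs 5, 7 vs 1] → A does not strictly dominate B (column X: 5 ≤ 5)
  B vs A: [5 vs 5, 1 vs 7] → B does not strictly dominate A (column X: 5 ≤ 5)
No single strategy strictly dominates all others → no strictly dominant strategy.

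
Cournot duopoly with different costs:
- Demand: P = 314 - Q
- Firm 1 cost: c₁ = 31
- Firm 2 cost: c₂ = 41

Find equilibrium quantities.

q₁* = 97.67, q₂* = 87.67

Work:
Reaction: q₁ = (314 - 31 - q₂)/2
Reaction: q₂ = (314 - 41 - q₁)/2
Solve simultaneously:
q₁* = (314 - 2×31 + 41)/3 = 97.67
q₂* = (314 - 2×41 + 31)/3 = 87.67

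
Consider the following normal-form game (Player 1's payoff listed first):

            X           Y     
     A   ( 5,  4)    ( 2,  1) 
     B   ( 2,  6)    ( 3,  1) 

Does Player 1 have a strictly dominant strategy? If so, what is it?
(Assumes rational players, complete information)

No strictly dominant strategy exists for Player 1

Work:
A strategy strictly dominates another if it gives a strictly higher payoff against every opponent action. Compare each pair of P1's strategies column-by-column:
  A vs B: [5 vs 2, 2 vs 3] → A does not strictly dominate B (column Y: 2 ≤ 3)
  B vs A: [2 vs 5, 3 vs 2] → B does not strictly dominate A (column X: 2 ≤ 5)
No single strategy strictly dominates all others → no strictly dominant strategy.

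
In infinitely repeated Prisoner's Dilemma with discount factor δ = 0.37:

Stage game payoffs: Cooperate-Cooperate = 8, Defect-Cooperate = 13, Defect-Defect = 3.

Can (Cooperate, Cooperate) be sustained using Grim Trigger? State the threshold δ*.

δ* = 0.5; since δ = 0.37 < 0.5, cooperation cannot be sustained

Work:
For Grim Trigger:
Cooperate forever: 8/(1-δ)
Defect then punished: 13 + 3·δ/(1-δ)
Need: 8/(1-δ) ≥ 13 + 3·δ/(1-δ)
Solving: δ ≥ (T-R)/(T-P) = (13-8)/(13-3) = 0.5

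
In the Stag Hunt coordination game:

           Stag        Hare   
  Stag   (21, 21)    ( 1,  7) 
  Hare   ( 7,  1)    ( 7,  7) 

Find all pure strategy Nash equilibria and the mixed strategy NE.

Pure NE: (Stag, Stag) and (Hare, Hare); Mixed NE: p = 0.3, q = 0.3

Work:
Check pure NE:
(Stag, Stag): (21, 21) - no unilateral deviation beneficial
(Hare, Hare): (7, 7) - no unilateral deviation beneficial
Mixed NE: P1 plays Stag with p = 0.3, P2 plays Stag with q = 0.3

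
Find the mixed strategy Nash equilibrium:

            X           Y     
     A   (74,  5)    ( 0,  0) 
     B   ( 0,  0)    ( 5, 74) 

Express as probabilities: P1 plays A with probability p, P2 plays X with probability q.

p = 0.9367, q = 0.0633

Work:
Find probabilities that make opponent indifferent:
P2 chooses q to make P1 indifferent between A and B
P1 chooses p to make P2 indifferent between X and Y
Mixed NE: P1 plays (A: 0.9367, B: 0.0633), P2 plays (X: 0.0633, Y: 0.9367)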